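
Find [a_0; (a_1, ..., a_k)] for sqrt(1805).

Write x_i = (sqrt(1805) + m_i)/d_i with (m_0, d_0) = (0, 1). a_0 = floor(sqrt(1805)) = 42, since 42^2 = 1764 <= 1805 < 1849 = 43^2.
Iterate m_{i+1} = d_i*a_i - m_i, d_{i+1} = (1805 - m_{i+1}^2)/d_i, a_{i+1} = floor((a_0 + m_{i+1})/d_{i+1}):
  m_1 = 1*42 - 0 = 42, d_1 = (1805 - 42^2)/1 = 41/1 = 41, a_1 = floor((42 + 42)/41) = 2.
  m_2 = 41*2 - 42 = 40, d_2 = (1805 - 40^2)/41 = 205/41 = 5, a_2 = floor((42 + 40)/5) = 16.
  m_3 = 5*16 - 40 = 40, d_3 = (1805 - 40^2)/5 = 205/5 = 41, a_3 = floor((42 + 40)/41) = 2.
  m_4 = 41*2 - 40 = 42, d_4 = (1805 - 42^2)/41 = 41/41 = 1, a_4 = floor((42 + 42)/1) = 84.
  m_5 = 1*84 - 42 = 42, d_5 = (1805 - 42^2)/1 = 41/1 = 41: (m_5, d_5) = (m_1, d_1) = (42, 41), so from here the quotients repeat a_1, ..., a_4; the period length is 4.
Hence the expansion of sqrt(1805) is a_0 = 42 followed by the repeating block 2, 16, 2, 84 (period 4).

[42; (2, 16, 2, 84)]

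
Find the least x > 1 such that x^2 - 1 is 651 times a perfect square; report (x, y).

First expand sqrt(651) as a continued fraction. With x_i = (sqrt(651) + m_i)/d_i and (m_0, d_0) = (0, 1): a_0 = floor(sqrt(651)) = 25, since 25^2 = 625 <= 651 < 676 = 26^2.
Iterate m_{i+1} = d_i*a_i - m_i, d_{i+1} = (651 - m_{i+1}^2)/d_i, a_{i+1} = floor((a_0 + m_{i+1})/d_{i+1}):
  m_1 = 1*25 - 0 = 25, d_1 = (651 - 25^2)/1 = 26/1 = 26, a_1 = floor((25 + 25)/26) = 1.
  m_2 = 26*1 - 25 = 1, d_2 = (651 - 1^2)/26 = 650/26 = 25, a_2 = floor((25 + 1)/25) = 1.
  m_3 = 25*1 - 1 = 24, d_3 = (651 - 24^2)/25 = 75/25 = 3, a_3 = floor((25 + 24)/3) = 16.
  m_4 = 3*16 - 24 = 24, d_4 = (651 - 24^2)/3 = 75/3 = 25, a_4 = floor((25 + 24)/25) = 1.
  m_5 = 25*1 - 24 = 1, d_5 = (651 - 1^2)/25 = 650/25 = 26, a_5 = floor((25 + 1)/26) = 1.
  m_6 = 26*1 - 1 = 25, d_6 = (651 - 25^2)/26 = 26/26 = 1, a_6 = floor((25 + 25)/1) = 50.
  m_7 = 1*50 - 25 = 25, d_7 = (651 - 25^2)/1 = 26/1 = 26: (m_7, d_7) = (m_1, d_1) = (25, 26), so from here the quotients repeat a_1, ..., a_6; the period length is 6.
So sqrt(651) = [25; (1, 1, 16, 1, 1, 50)] with period length k = 6.
k is even, so the fundamental solution of x^2 - 651y^2 = 1 is (p_{k-1}, q_{k-1}) = (p_5, q_5); compute convergents through index 5.
Convergents (p_i = a_i*p_{i-1} + p_{i-2}, q_i = a_i*q_{i-1} + q_{i-2} with p_{-2}=0, p_{-1}=1, q_{-2}=1, q_{-1}=0):
  i=0: a_0=25, p_0 = 25*1 + 0 = 25, q_0 = 25*0 + 1 = 1.
  i=1: a_1=1, p_1 = 1*25 + 1 = 26, q_1 = 1*1 + 0 = 1.
  i=2: a_2=1, p_2 = 1*26 + 25 = 51, q_2 = 1*1 + 1 = 2.
  i=3: a_3=16, p_3 = 16*51 + 26 = 842, q_3 = 16*2 + 1 = 33.
  i=4: a_4=1, p_4 = 1*842 + 51 = 893, q_4 = 1*33 + 2 = 35.
  i=5: a_5=1, p_5 = 1*893 + 842 = 1735, q_5 = 1*35 + 33 = 68.
Check: 1735^2 - 651*68^2 = 3010225 - 3010224 = 1, so (x, y) = (1735, 68) solves the equation, and by the theorem it is the least positive solution.

(x, y) = (1735, 68)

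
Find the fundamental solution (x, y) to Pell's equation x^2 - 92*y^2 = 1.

First expand sqrt(92) as a continued fraction. With x_i = (sqrt(92) + m_i)/d_i and (m_0, d_0) = (0, 1): a_0 = floor(sqrt(92)) = 9, since 9^2 = 81 <= 92 < 100 = 10^2.
Iterate m_{i+1} = d_i*a_i - m_i, d_{i+1} = (92 - m_{i+1}^2)/d_i, a_{i+1} = floor((a_0 + m_{i+1})/d_{i+1}):
  m_1 = 1*9 - 0 = 9, d_1 = (92 - 9^2)/1 = 11/1 = 11, a_1 = floor((9 + 9)/11) = 1.
  m_2 = 11*1 - 9 = 2, d_2 = (92 - 2^2)/11 = 88/11 = 8, a_2 = floor((9 + 2)/8) = 1.
  m_3 = 8*1 - 2 = 6, d_3 = (92 - 6^2)/8 = 56/8 = 7, a_3 = floor((9 + 6)/7) = 2.
  m_4 = 7*2 - 6 = 8, d_4 = (92 - 8^2)/7 = 28/7 = 4, a_4 = floor((9 + 8)/4) = 4.
  m_5 = 4*4 - 8 = 8, d_5 = (92 - 8^2)/4 = 28/4 = 7, a_5 = floor((9 + 8)/7) = 2.
  m_6 = 7*2 - 8 = 6, d_6 = (92 - 6^2)/7 = 56/7 = 8, a_6 = floor((9 + 6)/8) = 1.
  m_7 = 8*1 - 6 = 2, d_7 = (92 - 2^2)/8 = 88/8 = 11, a_7 = floor((9 + 2)/11) = 1.
  m_8 = 11*1 - 2 = 9, d_8 = (92 - 9^2)/11 = 11/11 = 1, a_8 = floor((9 + 9)/1) = 18.
  m_9 = 1*18 - 9 = 9, d_9 = (92 - 9^2)/1 = 11/1 = 11: (m_9, d_9) = (m_1, d_1) = (9, 11), so from here the quotients repeat a_1, ..., a_8; the period length is 8.
So sqrt(92) = [9; (1, 1, 2, 4, 2, 1, 1, 18)] with period length k = 8.
k is even, so the fundamental solution of x^2 - 92y^2 = 1 is (p_{k-1}, q_{k-1}) = (p_7, q_7); compute convergents through index 7.
Convergents (p_i = a_i*p_{i-1} + p_{i-2}, q_i = a_i*q_{i-1} + q_{i-2} with p_{-2}=0, p_{-1}=1, q_{-2}=1, q_{-1}=0):
  i=0: a_0=9, p_0 = 9*1 + 0 = 9, q_0 = 9*0 + 1 = 1.
  i=1: a_1=1, p_1 = 1*9 + 1 = 10, q_1 = 1*1 + 0 = 1.
  i=2: a_2=1, p_2 = 1*10 + 9 = 19, q_2 = 1*1 + 1 = 2.
  i=3: a_3=2, p_3 = 2*19 + 10 = 48, q_3 = 2*2 + 1 = 5.
  i=4: a_4=4, p_4 = 4*48 + 19 = 211, q_4 = 4*5 + 2 = 22.
  i=5: a_5=2, p_5 = 2*211 + 48 = 470, q_5 = 2*22 + 5 = 49.
  i=6: a_6=1, p_6 = 1*470 + 211 = 681, q_6 = 1*49 + 22 = 71.
  i=7: a_7=1, p_7 = 1*681 + 470 = 1151, q_7 = 1*71 + 49 = 120.
Check: 1151^2 - 92*120^2 = 1324801 - 1324800 = 1, so (x, y) = (1151, 120) solves the equation, and by the theorem it is the least positive solution.

(x, y) = (1151, 120)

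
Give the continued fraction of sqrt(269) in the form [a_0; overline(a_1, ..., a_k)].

Write x_i = (sqrt(269) + m_i)/d_i with (m_0, d_0) = (0, 1). a_0 = floor(sqrt(269)) = 16, since 16^2 = 256 <= 269 < 289 = 17^2.
Iterate m_{i+1} = d_i*a_i - m_i, d_{i+1} = (269 - m_{i+1}^2)/d_i, a_{i+1} = floor((a_0 + m_{i+1})/d_{i+1}):
  m_1 = 1*16 - 0 = 16, d_1 = (269 - 16^2)/1 = 13/1 = 13, a_1 = floor((16 + 16)/13) = 2.
  m_2 = 13*2 - 16 = 10, d_2 = (269 - 10^2)/13 = 169/13 = 13, a_2 = floor((16 + 10)/13) = 2.
  m_3 = 13*2 - 10 = 16, d_3 = (269 - 16^2)/13 = 13/13 = 1, a_3 = floor((16 + 16)/1) = 32.
  m_4 = 1*32 - 16 = 16, d_4 = (269 - 16^2)/1 = 13/1 = 13: (m_4, d_4) = (m_1, d_1) = (16, 13), so from here the quotients repeat a_1, ..., a_3; the period length is 3.
Hence the expansion of sqrt(269) is a_0 = 16 followed by the repeating block 2, 2, 32 (period 3).

[16; overline(2, 2, 32)]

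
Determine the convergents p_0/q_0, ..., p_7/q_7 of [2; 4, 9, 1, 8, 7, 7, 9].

2/1, 9/4, 83/37, 92/41, 819/365, 5825/2596, 41594/18537, 380171/169429

Using the convergent recurrence p_i = a_i*p_{i-1} + p_{i-2}, q_i = a_i*q_{i-1} + q_{i-2} with p_{-2}=0, p_{-1}=1, q_{-2}=1, q_{-1}=0:
  i=0: a_0=2, p_0 = 2*1 + 0 = 2, q_0 = 2*0 + 1 = 1.
  i=1: a_1=4, p_1 = 4*2 + 1 = 9, q_1 = 4*1 + 0 = 4.
  i=2: a_2=9, p_2 = 9*9 + 2 = 83, q_2 = 9*4 + 1 = 37.
  i=3: a_3=1, p_3 = 1*83 + 9 = 92, q_3 = 1*37 + 4 = 41.
  i=4: a_4=8, p_4 = 8*92 + 83 = 819, q_4 = 8*41 + 37 = 365.
  i=5: a_5=7, p_5 = 7*819 + 92 = 5825, q_5 = 7*365 + 41 = 2596.
  i=6: a_6=7, p_6 = 7*5825 + 819 = 41594, q_6 = 7*2596 + 365 = 18537.
  i=7: a_7=9, p_7 = 9*41594 + 5825 = 380171, q_7 = 9*18537 + 2596 = 169429.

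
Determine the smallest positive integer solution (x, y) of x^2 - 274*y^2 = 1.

First expand sqrt(274) as a continued fraction. With x_i = (sqrt(274) + m_i)/d_i and (m_0, d_0) = (0, 1): a_0 = floor(sqrt(274)) = 16, since 16^2 = 256 <= 274 < 289 = 17^2.
Iterate m_{i+1} = d_i*a_i - m_i, d_{i+1} = (274 - m_{i+1}^2)/d_i, a_{i+1} = floor((a_0 + m_{i+1})/d_{i+1}):
  m_1 = 1*16 - 0 = 16, d_1 = (274 - 16^2)/1 = 18/1 = 18, a_1 = floor((16 + 16)/18) = 1.
  m_2 = 18*1 - 16 = 2, d_2 = (274 - 2^2)/18 = 270/18 = 15, a_2 = floor((16 + 2)/15) = 1.
  m_3 = 15*1 - 2 = 13, d_3 = (274 - 13^2)/15 = 105/15 = 7, a_3 = floor((16 + 13)/7) = 4.
  m_4 = 7*4 - 13 = 15, d_4 = (274 - 15^2)/7 = 49/7 = 7, a_4 = floor((16 + 15)/7) = 4.
  m_5 = 7*4 - 15 = 13, d_5 = (274 - 13^2)/7 = 105/7 = 15, a_5 = floor((16 + 13)/15) = 1.
  m_6 = 15*1 - 13 = 2, d_6 = (274 - 2^2)/15 = 270/15 = 18, a_6 = floor((16 + 2)/18) = 1.
  m_7 = 18*1 - 2 = 16, d_7 = (274 - 16^2)/18 = 18/18 = 1, a_7 = floor((16 + 16)/1) = 32.
  m_8 = 1*32 - 16 = 16, d_8 = (274 - 16^2)/1 = 18/1 = 18: (m_8, d_8) = (m_1, d_1) = (16, 18), so from here the quotients repeat a_1, ..., a_7; the period length is 7.
So sqrt(274) = [16; (1, 1, 4, 4, 1, 1, 32)] with period length k = 7.
k is odd, so (p_{k-1}, q_{k-1}) only solves x^2 - 274y^2 = -1 and the fundamental solution of x^2 - 274y^2 = 1 is (p_{2k-1}, q_{2k-1}) = (p_13, q_13); compute convergents through index 13, running through the period twice.
Convergents (p_i = a_i*p_{i-1} + p_{i-2}, q_i = a_i*q_{i-1} + q_{i-2} with p_{-2}=0, p_{-1}=1, q_{-2}=1, q_{-1}=0):
  i=0: a_0=16, p_0 = 16*1 + 0 = 16, q_0 = 16*0 + 1 = 1.
  i=1: a_1=1, p_1 = 1*16 + 1 = 17, q_1 = 1*1 + 0 = 1.
  i=2: a_2=1, p_2 = 1*17 + 16 = 33, q_2 = 1*1 + 1 = 2.
  i=3: a_3=4, p_3 = 4*33 + 17 = 149, q_3 = 4*2 + 1 = 9.
  i=4: a_4=4, p_4 = 4*149 + 33 = 629, q_4 = 4*9 + 2 = 38.
  i=5: a_5=1, p_5 = 1*629 + 149 = 778, q_5 = 1*38 + 9 = 47.
  i=6: a_6=1, p_6 = 1*778 + 629 = 1407, q_6 = 1*47 + 38 = 85.
  i=7: a_7=32, p_7 = 32*1407 + 778 = 45802, q_7 = 32*85 + 47 = 2767.
  i=8: a_8=1, p_8 = 1*45802 + 1407 = 47209, q_8 = 1*2767 + 85 = 2852.
  i=9: a_9=1, p_9 = 1*47209 + 45802 = 93011, q_9 = 1*2852 + 2767 = 5619.
  i=10: a_10=4, p_10 = 4*93011 + 47209 = 419253, q_10 = 4*5619 + 2852 = 25328.
  i=11: a_11=4, p_11 = 4*419253 + 93011 = 1770023, q_11 = 4*25328 + 5619 = 106931.
  i=12: a_12=1, p_12 = 1*1770023 + 419253 = 2189276, q_12 = 1*106931 + 25328 = 132259.
  i=13: a_13=1, p_13 = 1*2189276 + 1770023 = 3959299, q_13 = 1*132259 + 106931 = 239190.
Indeed p_6^2 - 274*q_6^2 = 1979649 - 1979650 = -1, not +1.
Check: 3959299^2 - 274*239190^2 = 15676048571401 - 15676048571400 = 1, so (x, y) = (3959299, 239190) solves the equation, and by the theorem it is the least positive solution.

(x, y) = (3959299, 239190)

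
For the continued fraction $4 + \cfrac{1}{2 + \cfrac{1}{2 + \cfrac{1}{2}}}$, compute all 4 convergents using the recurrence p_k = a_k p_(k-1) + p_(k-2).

4/1, 9/2, 22/5, 53/12

Using the convergent recurrence p_i = a_i*p_{i-1} + p_{i-2}, q_i = a_i*q_{i-1} + q_{i-2} with p_{-2}=0, p_{-1}=1, q_{-2}=1, q_{-1}=0:
  i=0: a_0=4, p_0 = 4*1 + 0 = 4, q_0 = 4*0 + 1 = 1.
  i=1: a_1=2, p_1 = 2*4 + 1 = 9, q_1 = 2*1 + 0 = 2.
  i=2: a_2=2, p_2 = 2*9 + 4 = 22, q_2 = 2*2 + 1 = 5.
  i=3: a_3=2, p_3 = 2*22 + 9 = 53, q_3 = 2*5 + 2 = 12.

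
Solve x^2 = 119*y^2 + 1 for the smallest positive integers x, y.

First expand sqrt(119) as a continued fraction. With x_i = (sqrt(119) + m_i)/d_i and (m_0, d_0) = (0, 1): a_0 = floor(sqrt(119)) = 10, since 10^2 = 100 <= 119 < 121 = 11^2.
Iterate m_{i+1} = d_i*a_i - m_i, d_{i+1} = (119 - m_{i+1}^2)/d_i, a_{i+1} = floor((a_0 + m_{i+1})/d_{i+1}):
  m_1 = 1*10 - 0 = 10, d_1 = (119 - 10^2)/1 = 19/1 = 19, a_1 = floor((10 + 10)/19) = 1.
  m_2 = 19*1 - 10 = 9, d_2 = (119 - 9^2)/19 = 38/19 = 2, a_2 = floor((10 + 9)/2) = 9.
  m_3 = 2*9 - 9 = 9, d_3 = (119 - 9^2)/2 = 38/2 = 19, a_3 = floor((10 + 9)/19) = 1.
  m_4 = 19*1 - 9 = 10, d_4 = (119 - 10^2)/19 = 19/19 = 1, a_4 = floor((10 + 10)/1) = 20.
  m_5 = 1*20 - 10 = 10, d_5 = (119 - 10^2)/1 = 19/1 = 19: (m_5, d_5) = (m_1, d_1) = (10, 19), so from here the quotients repeat a_1, ..., a_4; the period length is 4.
So sqrt(119) = [10; (1, 9, 1, 20)] with period length k = 4.
k is even, so the fundamental solution of x^2 - 119y^2 = 1 is (p_{k-1}, q_{k-1}) = (p_3, q_3); compute convergents through index 3.
Convergents (p_i = a_i*p_{i-1} + p_{i-2}, q_i = a_i*q_{i-1} + q_{i-2} with p_{-2}=0, p_{-1}=1, q_{-2}=1, q_{-1}=0):
  i=0: a_0=10, p_0 = 10*1 + 0 = 10, q_0 = 10*0 + 1 = 1.
  i=1: a_1=1, p_1 = 1*10 + 1 = 11, q_1 = 1*1 + 0 = 1.
  i=2: a_2=9, p_2 = 9*11 + 10 = 109, q_2 = 9*1 + 1 = 10.
  i=3: a_3=1, p_3 = 1*109 + 11 = 120, q_3 = 1*10 + 1 = 11.
Check: 120^2 - 119*11^2 = 14400 - 14399 = 1, so (x, y) = (120, 11) solves the equation, and by the theorem it is the least positive solution.

(x, y) = (120, 11)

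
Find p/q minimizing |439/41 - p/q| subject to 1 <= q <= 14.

Expand x = 439/41 as a continued fraction with the Euclidean algorithm:
  439 = 10*41 + 29, so a_0 = 10.
  41 = 1*29 + 12, so a_1 = 1.
  29 = 2*12 + 5, so a_2 = 2.
  12 = 2*5 + 2, so a_3 = 2.
  5 = 2*2 + 1, so a_4 = 2.
  2 = 2*1 + 0, so a_5 = 2.
so x = [10; 1, 2, 2, 2, 2].
Convergents (p_i = a_i*p_{i-1} + p_{i-2}, q_i = a_i*q_{i-1} + q_{i-2} with p_{-2}=0, p_{-1}=1, q_{-2}=1, q_{-1}=0), until the denominator exceeds 14:
  i=0: a_0=10, p_0 = 10*1 + 0 = 10, q_0 = 10*0 + 1 = 1.
  i=1: a_1=1, p_1 = 1*10 + 1 = 11, q_1 = 1*1 + 0 = 1.
  i=2: a_2=2, p_2 = 2*11 + 10 = 32, q_2 = 2*1 + 1 = 3.
  i=3: a_3=2, p_3 = 2*32 + 11 = 75, q_3 = 2*3 + 1 = 7.
  i=4: a_4=2, p_4 = 2*75 + 32 = 182, q_4 = 2*7 + 3 = 17.
q_4 = 17 > 14, so the last convergent with denominator <= 14 is p_3/q_3 = 75/7.
The closest fraction with denominator <= 14 is either p_3/q_3 or the intermediate fraction (k*p_3 + p_2)/(k*q_3 + q_2) with the largest k >= 1 whose denominator stays <= 14; these approach x as k grows, and every other convergent or intermediate fraction in range is farther away.
Largest k: floor((14 - q_2)/q_3) = floor((14 - 3)/7) = 1.
That gives (1*75 + 32)/(1*7 + 3) = 107/10.
Compare the errors: |x - 75/7| = |439*7 - 75*41|/(41*7) = 2/287, and |x - 107/10| = |439*10 - 107*41|/(41*10) = 3/410.
Cross-multiplying, 2*410 = 820 < 861 = 3*287, so 2/287 is smaller: the convergent 75/7 is closer to x than 107/10.

75/7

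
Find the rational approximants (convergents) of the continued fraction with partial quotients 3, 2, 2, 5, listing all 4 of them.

Using the convergent recurrence p_i = a_i*p_{i-1} + p_{i-2}, q_i = a_i*q_{i-1} + q_{i-2} with p_{-2}=0, p_{-1}=1, q_{-2}=1, q_{-1}=0:
  i=0: a_0=3, p_0 = 3*1 + 0 = 3, q_0 = 3*0 + 1 = 1.
  i=1: a_1=2, p_1 = 2*3 + 1 = 7, q_1 = 2*1 + 0 = 2.
  i=2: a_2=2, p_2 = 2*7 + 3 = 17, q_2 = 2*2 + 1 = 5.
  i=3: a_3=5, p_3 = 5*17 + 7 = 92, q_3 = 5*5 + 2 = 27.

3/1, 7/2, 17/5, 92/27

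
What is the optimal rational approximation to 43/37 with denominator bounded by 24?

Expand x = 43/37 as a continued fraction with the Euclidean algorithm:
  43 = 1*37 + 6, so a_0 = 1.
  37 = 6*6 + 1, so a_1 = 6.
  6 = 6*1 + 0, so a_2 = 6.
so x = [1; 6, 6].
Convergents (p_i = a_i*p_{i-1} + p_{i-2}, q_i = a_i*q_{i-1} + q_{i-2} with p_{-2}=0, p_{-1}=1, q_{-2}=1, q_{-1}=0), until the denominator exceeds 24:
  i=0: a_0=1, p_0 = 1*1 + 0 = 1, q_0 = 1*0 + 1 = 1.
  i=1: a_1=6, p_1 = 6*1 + 1 = 7, q_1 = 6*1 + 0 = 6.
  i=2: a_2=6, p_2 = 6*7 + 1 = 43, q_2 = 6*6 + 1 = 37.
q_2 = 37 > 24, so the last convergent with denominator <= 24 is p_1/q_1 = 7/6.
The closest fraction with denominator <= 24 is either p_1/q_1 or the intermediate fraction (k*p_1 + p_0)/(k*q_1 + q_0) with the largest k >= 1 whose denominator stays <= 24; these approach x as k grows, and every other convergent or intermediate fraction in range is farther away.
Largest k: floor((24 - q_0)/q_1) = floor((24 - 1)/6) = 3.
That gives (3*7 + 1)/(3*6 + 1) = 22/19.
Compare the errors: |x - 7/6| = |43*6 - 7*37|/(37*6) = 1/222, and |x - 22/19| = |43*19 - 22*37|/(37*19) = 3/703.
Cross-multiplying, 3*222 = 666 < 703 = 1*703, so 3/703 is smaller: the intermediate fraction 22/19 is closer to x than 7/6.

22/19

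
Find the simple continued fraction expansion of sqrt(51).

Write x_i = (sqrt(51) + m_i)/d_i with (m_0, d_0) = (0, 1). a_0 = floor(sqrt(51)) = 7, since 7^2 = 49 <= 51 < 64 = 8^2.
Iterate m_{i+1} = d_i*a_i - m_i, d_{i+1} = (51 - m_{i+1}^2)/d_i, a_{i+1} = floor((a_0 + m_{i+1})/d_{i+1}):
  m_1 = 1*7 - 0 = 7, d_1 = (51 - 7^2)/1 = 2/1 = 2, a_1 = floor((7 + 7)/2) = 7.
  m_2 = 2*7 - 7 = 7, d_2 = (51 - 7^2)/2 = 2/2 = 1, a_2 = floor((7 + 7)/1) = 14.
  m_3 = 1*14 - 7 = 7, d_3 = (51 - 7^2)/1 = 2/1 = 2: (m_3, d_3) = (m_1, d_1) = (7, 2), so from here the quotients repeat a_1, a_2; the period length is 2.
Hence the expansion of sqrt(51) is a_0 = 7 followed by the repeating block 7, 14 (period 2).

[7; (7, 14)]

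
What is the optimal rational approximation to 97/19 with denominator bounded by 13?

51/10

Expand x = 97/19 as a continued fraction with the Euclidean algorithm:
  97 = 5*19 + 2, so a_0 = 5.
  19 = 9*2 + 1, so a_1 = 9.
  2 = 2*1 + 0, so a_2 = 2.
so x = [5; 9, 2].
Convergents (p_i = a_i*p_{i-1} + p_{i-2}, q_i = a_i*q_{i-1} + q_{i-2} with p_{-2}=0, p_{-1}=1, q_{-2}=1, q_{-1}=0), until the denominator exceeds 13:
  i=0: a_0=5, p_0 = 5*1 + 0 = 5, q_0 = 5*0 + 1 = 1.
  i=1: a_1=9, p_1 = 9*5 + 1 = 46, q_1 = 9*1 + 0 = 9.
  i=2: a_2=2, p_2 = 2*46 + 5 = 97, q_2 = 2*9 + 1 = 19.
q_2 = 19 > 13, so the last convergent with denominator <= 13 is p_1/q_1 = 46/9.
The closest fraction with denominator <= 13 is either p_1/q_1 or the intermediate fraction (k*p_1 + p_0)/(k*q_1 + q_0) with the largest k >= 1 whose denominator stays <= 13; these approach x as k grows, and every other convergent or intermediate fraction in range is farther away.
Largest k: floor((13 - q_0)/q_1) = floor((13 - 1)/9) = 1.
That gives (1*46 + 5)/(1*9 + 1) = 51/10.
Compare the errors: |x - 46/9| = |97*9 - 46*19|/(19*9) = 1/171, and |x - 51/10| = |97*10 - 51*19|/(19*10) = 1/190.
Cross-multiplying, 1*171 = 171 < 190 = 1*190, so 1/190 is smaller: the intermediate fraction 51/10 is closer to x than 46/9.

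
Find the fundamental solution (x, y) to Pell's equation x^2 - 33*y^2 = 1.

(x, y) = (23, 4)

First expand sqrt(33) as a continued fraction. With x_i = (sqrt(33) + m_i)/d_i and (m_0, d_0) = (0, 1): a_0 = floor(sqrt(33)) = 5, since 5^2 = 25 <= 33 < 36 = 6^2.
Iterate m_{i+1} = d_i*a_i - m_i, d_{i+1} = (33 - m_{i+1}^2)/d_i, a_{i+1} = floor((a_0 + m_{i+1})/d_{i+1}):
  m_1 = 1*5 - 0 = 5, d_1 = (33 - 5^2)/1 = 8/1 = 8, a_1 = floor((5 + 5)/8) = 1.
  m_2 = 8*1 - 5 = 3, d_2 = (33 - 3^2)/8 = 24/8 = 3, a_2 = floor((5 + 3)/3) = 2.
  m_3 = 3*2 - 3 = 3, d_3 = (33 - 3^2)/3 = 24/3 = 8, a_3 = floor((5 + 3)/8) = 1.
  m_4 = 8*1 - 3 = 5, d_4 = (33 - 5^2)/8 = 8/8 = 1, a_4 = floor((5 + 5)/1) = 10.
  m_5 = 1*10 - 5 = 5, d_5 = (33 - 5^2)/1 = 8/1 = 8: (m_5, d_5) = (m_1, d_1) = (5, 8), so from here the quotients repeat a_1, ..., a_4; the period length is 4.
So sqrt(33) = [5; (1, 2, 1, 10)] with period length k = 4.
k is even, so the fundamental solution of x^2 - 33y^2 = 1 is (p_{k-1}, q_{k-1}) = (p_3, q_3); compute convergents through index 3.
Convergents (p_i = a_i*p_{i-1} + p_{i-2}, q_i = a_i*q_{i-1} + q_{i-2} with p_{-2}=0, p_{-1}=1, q_{-2}=1, q_{-1}=0):
  i=0: a_0=5, p_0 = 5*1 + 0 = 5, q_0 = 5*0 + 1 = 1.
  i=1: a_1=1, p_1 = 1*5 + 1 = 6, q_1 = 1*1 + 0 = 1.
  i=2: a_2=2, p_2 = 2*6 + 5 = 17, q_2 = 2*1 + 1 = 3.
  i=3: a_3=1, p_3 = 1*17 + 6 = 23, q_3 = 1*3 + 1 = 4.
Check: 23^2 - 33*4^2 = 529 - 528 = 1, so (x, y) = (23, 4) solves the equation, and by the theorem it is the least positive solution.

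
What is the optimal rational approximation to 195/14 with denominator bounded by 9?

125/9

Expand x = 195/14 as a continued fraction with the Euclidean algorithm:
  195 = 13*14 + 13, so a_0 = 13.
  14 = 1*13 + 1, so a_1 = 1.
  13 = 13*1 + 0, so a_2 = 13.
so x = [13; 1, 13].
Convergents (p_i = a_i*p_{i-1} + p_{i-2}, q_i = a_i*q_{i-1} + q_{i-2} with p_{-2}=0, p_{-1}=1, q_{-2}=1, q_{-1}=0), until the denominator exceeds 9:
  i=0: a_0=13, p_0 = 13*1 + 0 = 13, q_0 = 13*0 + 1 = 1.
  i=1: a_1=1, p_1 = 1*13 + 1 = 14, q_1 = 1*1 + 0 = 1.
  i=2: a_2=13, p_2 = 13*14 + 13 = 195, q_2 = 13*1 + 1 = 14.
q_2 = 14 > 9, so the last convergent with denominator <= 9 is p_1/q_1 = 14/1.
The closest fraction with denominator <= 9 is either p_1/q_1 or the intermediate fraction (k*p_1 + p_0)/(k*q_1 + q_0) with the largest k >= 1 whose denominator stays <= 9; these approach x as k grows, and every other convergent or intermediate fraction in range is farther away.
Largest k: floor((9 - q_0)/q_1) = floor((9 - 1)/1) = 8.
That gives (8*14 + 13)/(8*1 + 1) = 125/9.
Compare the errors: |x - 14/1| = |195*1 - 14*14|/(14*1) = 1/14, and |x - 125/9| = |195*9 - 125*14|/(14*9) = 5/126.
Cross-multiplying, 5*14 = 70 < 126 = 1*126, so 5/126 is smaller: the intermediate fraction 125/9 is closer to x than 14/1.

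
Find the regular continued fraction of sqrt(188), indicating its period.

[13; (1, 2, 2, 6, 2, 2, 1, 26)]

Write x_i = (sqrt(188) + m_i)/d_i with (m_0, d_0) = (0, 1). a_0 = floor(sqrt(188)) = 13, since 13^2 = 169 <= 188 < 196 = 14^2.
Iterate m_{i+1} = d_i*a_i - m_i, d_{i+1} = (188 - m_{i+1}^2)/d_i, a_{i+1} = floor((a_0 + m_{i+1})/d_{i+1}):
  m_1 = 1*13 - 0 = 13, d_1 = (188 - 13^2)/1 = 19/1 = 19, a_1 = floor((13 + 13)/19) = 1.
  m_2 = 19*1 - 13 = 6, d_2 = (188 - 6^2)/19 = 152/19 = 8, a_2 = floor((13 + 6)/8) = 2.
  m_3 = 8*2 - 6 = 10, d_3 = (188 - 10^2)/8 = 88/8 = 11, a_3 = floor((13 + 10)/11) = 2.
  m_4 = 11*2 - 10 = 12, d_4 = (188 - 12^2)/11 = 44/11 = 4, a_4 = floor((13 + 12)/4) = 6.
  m_5 = 4*6 - 12 = 12, d_5 = (188 - 12^2)/4 = 44/4 = 11, a_5 = floor((13 + 12)/11) = 2.
  m_6 = 11*2 - 12 = 10, d_6 = (188 - 10^2)/11 = 88/11 = 8, a_6 = floor((13 + 10)/8) = 2.
  m_7 = 8*2 - 10 = 6, d_7 = (188 - 6^2)/8 = 152/8 = 19, a_7 = floor((13 + 6)/19) = 1.
  m_8 = 19*1 - 6 = 13, d_8 = (188 - 13^2)/19 = 19/19 = 1, a_8 = floor((13 + 13)/1) = 26.
  m_9 = 1*26 - 13 = 13, d_9 = (188 - 13^2)/1 = 19/1 = 19: (m_9, d_9) = (m_1, d_1) = (13, 19), so from here the quotients repeat a_1, ..., a_8; the period length is 8.
Hence the expansion of sqrt(188) is a_0 = 13 followed by the repeating block 1, 2, 2, 6, 2, 2, 1, 26 (period 8).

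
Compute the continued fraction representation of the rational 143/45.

[3; 5, 1, 1, 1, 2]

Run the Euclidean algorithm on 143 and 45; the successive quotients are the partial quotients a_0, a_1, ... (each step inverts the fractional part left over by the previous one):
  143 = 3*45 + 8, so a_0 = 3.
  45 = 5*8 + 5, so a_1 = 5.
  8 = 1*5 + 3, so a_2 = 1.
  5 = 1*3 + 2, so a_3 = 1.
  3 = 1*2 + 1, so a_4 = 1.
  2 = 2*1 + 0, so a_5 = 2.
The remainder reaches 0 after 6 divisions, so the expansion has 6 partial quotients, read off in order.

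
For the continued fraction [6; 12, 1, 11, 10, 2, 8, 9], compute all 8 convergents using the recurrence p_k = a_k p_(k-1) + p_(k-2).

Using the convergent recurrence p_i = a_i*p_{i-1} + p_{i-2}, q_i = a_i*q_{i-1} + q_{i-2} with p_{-2}=0, p_{-1}=1, q_{-2}=1, q_{-1}=0:
  i=0: a_0=6, p_0 = 6*1 + 0 = 6, q_0 = 6*0 + 1 = 1.
  i=1: a_1=12, p_1 = 12*6 + 1 = 73, q_1 = 12*1 + 0 = 12.
  i=2: a_2=1, p_2 = 1*73 + 6 = 79, q_2 = 1*12 + 1 = 13.
  i=3: a_3=11, p_3 = 11*79 + 73 = 942, q_3 = 11*13 + 12 = 155.
  i=4: a_4=10, p_4 = 10*942 + 79 = 9499, q_4 = 10*155 + 13 = 1563.
  i=5: a_5=2, p_5 = 2*9499 + 942 = 19940, q_5 = 2*1563 + 155 = 3281.
  i=6: a_6=8, p_6 = 8*19940 + 9499 = 169019, q_6 = 8*3281 + 1563 = 27811.
  i=7: a_7=9, p_7 = 9*169019 + 19940 = 1541111, q_7 = 9*27811 + 3281 = 253580.

6/1, 73/12, 79/13, 942/155, 9499/1563, 19940/3281, 169019/27811, 1541111/253580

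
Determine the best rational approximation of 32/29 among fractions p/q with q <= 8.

9/8

Expand x = 32/29 as a continued fraction with the Euclidean algorithm:
  32 = 1*29 + 3, so a_0 = 1.
  29 = 9*3 + 2, so a_1 = 9.
  3 = 1*2 + 1, so a_2 = 1.
  2 = 2*1 + 0, so a_3 = 2.
so x = [1; 9, 1, 2].
Convergents (p_i = a_i*p_{i-1} + p_{i-2}, q_i = a_i*q_{i-1} + q_{i-2} with p_{-2}=0, p_{-1}=1, q_{-2}=1, q_{-1}=0), until the denominator exceeds 8:
  i=0: a_0=1, p_0 = 1*1 + 0 = 1, q_0 = 1*0 + 1 = 1.
  i=1: a_1=9, p_1 = 9*1 + 1 = 10, q_1 = 9*1 + 0 = 9.
q_1 = 9 > 8, so the last convergent with denominator <= 8 is p_0/q_0 = 1/1.
The closest fraction with denominator <= 8 is either p_0/q_0 or the intermediate fraction (k*p_0 + p_{-1})/(k*q_0 + q_{-1}) with the largest k >= 1 whose denominator stays <= 8; these approach x as k grows, and every other convergent or intermediate fraction in range is farther away.
Largest k: floor((8 - q_{-1})/q_0) = floor((8 - 0)/1) = 8 (using the seeds p_{-1} = 1, q_{-1} = 0).
That gives (8*1 + 1)/(8*1 + 0) = 9/8.
Compare the errors: |x - 1/1| = |32*1 - 1*29|/(29*1) = 3/29, and |x - 9/8| = |32*8 - 9*29|/(29*8) = 5/232.
Cross-multiplying, 5*29 = 145 < 696 = 3*232, so 5/232 is smaller: the intermediate fraction 9/8 is closer to x than 1/1.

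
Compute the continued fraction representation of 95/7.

[13; 1, 1, 3]

Run the Euclidean algorithm on 95 and 7; the successive quotients are the partial quotients a_0, a_1, ... (each step inverts the fractional part left over by the previous one):
  95 = 13*7 + 4, so a_0 = 13.
  7 = 1*4 + 3, so a_1 = 1.
  4 = 1*3 + 1, so a_2 = 1.
  3 = 3*1 + 0, so a_3 = 3.
The remainder reaches 0 after 4 divisions, so the expansion has 4 partial quotients, read off in order.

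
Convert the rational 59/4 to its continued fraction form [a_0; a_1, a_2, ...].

Run the Euclidean algorithm on 59 and 4; the successive quotients are the partial quotients a_0, a_1, ... (each step inverts the fractional part left over by the previous one):
  59 = 14*4 + 3, so a_0 = 14.
  4 = 1*3 + 1, so a_1 = 1.
  3 = 3*1 + 0, so a_2 = 3.
The remainder reaches 0 after 3 divisions, so the expansion has 3 partial quotients, read off in order.

[14; 1, 3]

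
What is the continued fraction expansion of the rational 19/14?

Run the Euclidean algorithm on 19 and 14; the successive quotients are the partial quotients a_0, a_1, ... (each step inverts the fractional part left over by the previous one):
  19 = 1*14 + 5, so a_0 = 1.
  14 = 2*5 + 4, so a_1 = 2.
  5 = 1*4 + 1, so a_2 = 1.
  4 = 4*1 + 0, so a_3 = 4.
The remainder reaches 0 after 4 divisions, so the expansion has 4 partial quotients, read off in order.

[1; 2, 1, 4]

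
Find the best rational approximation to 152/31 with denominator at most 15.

49/10

Expand x = 152/31 as a continued fraction with the Euclidean algorithm:
  152 = 4*31 + 28, so a_0 = 4.
  31 = 1*28 + 3, so a_1 = 1.
  28 = 9*3 + 1, so a_2 = 9.
  3 = 3*1 + 0, so a_3 = 3.
so x = [4; 1, 9, 3].
Convergents (p_i = a_i*p_{i-1} + p_{i-2}, q_i = a_i*q_{i-1} + q_{i-2} with p_{-2}=0, p_{-1}=1, q_{-2}=1, q_{-1}=0), until the denominator exceeds 15:
  i=0: a_0=4, p_0 = 4*1 + 0 = 4, q_0 = 4*0 + 1 = 1.
  i=1: a_1=1, p_1 = 1*4 + 1 = 5, q_1 = 1*1 + 0 = 1.
  i=2: a_2=9, p_2 = 9*5 + 4 = 49, q_2 = 9*1 + 1 = 10.
  i=3: a_3=3, p_3 = 3*49 + 5 = 152, q_3 = 3*10 + 1 = 31.
q_3 = 31 > 15, so the last convergent with denominator <= 15 is p_2/q_2 = 49/10.
The closest fraction with denominator <= 15 is either p_2/q_2 or the intermediate fraction (k*p_2 + p_1)/(k*q_2 + q_1) with the largest k >= 1 whose denominator stays <= 15; these approach x as k grows, and every other convergent or intermediate fraction in range is farther away.
Largest k: floor((15 - q_1)/q_2) = floor((15 - 1)/10) = 1.
That gives (1*49 + 5)/(1*10 + 1) = 54/11.
Compare the errors: |x - 49/10| = |152*10 - 49*31|/(31*10) = 1/310, and |x - 54/11| = |152*11 - 54*31|/(31*11) = 2/341.
Cross-multiplying, 1*341 = 341 < 620 = 2*310, so 1/310 is smaller: the convergent 49/10 is closer to x than 54/11.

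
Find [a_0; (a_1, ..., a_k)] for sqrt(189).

Write x_i = (sqrt(189) + m_i)/d_i with (m_0, d_0) = (0, 1). a_0 = floor(sqrt(189)) = 13, since 13^2 = 169 <= 189 < 196 = 14^2.
Iterate m_{i+1} = d_i*a_i - m_i, d_{i+1} = (189 - m_{i+1}^2)/d_i, a_{i+1} = floor((a_0 + m_{i+1})/d_{i+1}):
  m_1 = 1*13 - 0 = 13, d_1 = (189 - 13^2)/1 = 20/1 = 20, a_1 = floor((13 + 13)/20) = 1.
  m_2 = 20*1 - 13 = 7, d_2 = (189 - 7^2)/20 = 140/20 = 7, a_2 = floor((13 + 7)/7) = 2.
  m_3 = 7*2 - 7 = 7, d_3 = (189 - 7^2)/7 = 140/7 = 20, a_3 = floor((13 + 7)/20) = 1.
  m_4 = 20*1 - 7 = 13, d_4 = (189 - 13^2)/20 = 20/20 = 1, a_4 = floor((13 + 13)/1) = 26.
  m_5 = 1*26 - 13 = 13, d_5 = (189 - 13^2)/1 = 20/1 = 20: (m_5, d_5) = (m_1, d_1) = (13, 20), so from here the quotients repeat a_1, ..., a_4; the period length is 4.
Hence the expansion of sqrt(189) is a_0 = 13 followed by the repeating block 1, 2, 1, 26 (period 4).

[13; (1, 2, 1, 26)]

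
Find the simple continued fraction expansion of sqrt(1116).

Write x_i = (sqrt(1116) + m_i)/d_i with (m_0, d_0) = (0, 1). a_0 = floor(sqrt(1116)) = 33, since 33^2 = 1089 <= 1116 < 1156 = 34^2.
Iterate m_{i+1} = d_i*a_i - m_i, d_{i+1} = (1116 - m_{i+1}^2)/d_i, a_{i+1} = floor((a_0 + m_{i+1})/d_{i+1}):
  m_1 = 1*33 - 0 = 33, d_1 = (1116 - 33^2)/1 = 27/1 = 27, a_1 = floor((33 + 33)/27) = 2.
  m_2 = 27*2 - 33 = 21, d_2 = (1116 - 21^2)/27 = 675/27 = 25, a_2 = floor((33 + 21)/25) = 2.
  m_3 = 25*2 - 21 = 29, d_3 = (1116 - 29^2)/25 = 275/25 = 11, a_3 = floor((33 + 29)/11) = 5.
  m_4 = 11*5 - 29 = 26, d_4 = (1116 - 26^2)/11 = 440/11 = 40, a_4 = floor((33 + 26)/40) = 1.
  m_5 = 40*1 - 26 = 14, d_5 = (1116 - 14^2)/40 = 920/40 = 23, a_5 = floor((33 + 14)/23) = 2.
  m_6 = 23*2 - 14 = 32, d_6 = (1116 - 32^2)/23 = 92/23 = 4, a_6 = floor((33 + 32)/4) = 16.
  m_7 = 4*16 - 32 = 32, d_7 = (1116 - 32^2)/4 = 92/4 = 23, a_7 = floor((33 + 32)/23) = 2.
  m_8 = 23*2 - 32 = 14, d_8 = (1116 - 14^2)/23 = 920/23 = 40, a_8 = floor((33 + 14)/40) = 1.
  m_9 = 40*1 - 14 = 26, d_9 = (1116 - 26^2)/40 = 440/40 = 11, a_9 = floor((33 + 26)/11) = 5.
  m_10 = 11*5 - 26 = 29, d_10 = (1116 - 29^2)/11 = 275/11 = 25, a_10 = floor((33 + 29)/25) = 2.
  m_11 = 25*2 - 29 = 21, d_11 = (1116 - 21^2)/25 = 675/25 = 27, a_11 = floor((33 + 21)/27) = 2.
  m_12 = 27*2 - 21 = 33, d_12 = (1116 - 33^2)/27 = 27/27 = 1, a_12 = floor((33 + 33)/1) = 66.
  m_13 = 1*66 - 33 = 33, d_13 = (1116 - 33^2)/1 = 27/1 = 27: (m_13, d_13) = (m_1, d_1) = (33, 27), so from here the quotients repeat a_1, ..., a_12; the period length is 12.
Hence the expansion of sqrt(1116) is a_0 = 33 followed by the repeating block 2, 2, 5, 1, 2, 16, 2, 1, 5, 2, 2, 66 (period 12).

[33; (2, 2, 5, 1, 2, 16, 2, 1, 5, 2, 2, 66)]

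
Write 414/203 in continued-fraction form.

[2; 25, 2, 1, 2]

Run the Euclidean algorithm on 414 and 203; the successive quotients are the partial quotients a_0, a_1, ... (each step inverts the fractional part left over by the previous one):
  414 = 2*203 + 8, so a_0 = 2.
  203 = 25*8 + 3, so a_1 = 25.
  8 = 2*3 + 2, so a_2 = 2.
  3 = 1*2 + 1, so a_3 = 1.
  2 = 2*1 + 0, so a_4 = 2.
The remainder reaches 0 after 5 divisions, so the expansion has 5 partial quotients, read off in order.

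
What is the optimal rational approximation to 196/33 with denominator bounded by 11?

Expand x = 196/33 as a continued fraction with the Euclidean algorithm:
  196 = 5*33 + 31, so a_0 = 5.
  33 = 1*31 + 2, so a_1 = 1.
  31 = 15*2 + 1, so a_2 = 15.
  2 = 2*1 + 0, so a_3 = 2.
so x = [5; 1, 15, 2].
Convergents (p_i = a_i*p_{i-1} + p_{i-2}, q_i = a_i*q_{i-1} + q_{i-2} with p_{-2}=0, p_{-1}=1, q_{-2}=1, q_{-1}=0), until the denominator exceeds 11:
  i=0: a_0=5, p_0 = 5*1 + 0 = 5, q_0 = 5*0 + 1 = 1.
  i=1: a_1=1, p_1 = 1*5 + 1 = 6, q_1 = 1*1 + 0 = 1.
  i=2: a_2=15, p_2 = 15*6 + 5 = 95, q_2 = 15*1 + 1 = 16.
q_2 = 16 > 11, so the last convergent with denominator <= 11 is p_1/q_1 = 6/1.
The closest fraction with denominator <= 11 is either p_1/q_1 or the intermediate fraction (k*p_1 + p_0)/(k*q_1 + q_0) with the largest k >= 1 whose denominator stays <= 11; these approach x as k grows, and every other convergent or intermediate fraction in range is farther away.
Largest k: floor((11 - q_0)/q_1) = floor((11 - 1)/1) = 10.
That gives (10*6 + 5)/(10*1 + 1) = 65/11.
Compare the errors: |x - 6/1| = |196*1 - 6*33|/(33*1) = 2/33, and |x - 65/11| = |196*11 - 65*33|/(33*11) = 11/363.
Cross-multiplying, 11*33 = 363 < 726 = 2*363, so 11/363 is smaller: the intermediate fraction 65/11 is closer to x than 6/1.

65/11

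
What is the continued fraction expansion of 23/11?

[2; 11]

Run the Euclidean algorithm on 23 and 11; the successive quotients are the partial quotients a_0, a_1, ... (each step inverts the fractional part left over by the previous one):
  23 = 2*11 + 1, so a_0 = 2.
  11 = 11*1 + 0, so a_1 = 11.
The remainder reaches 0 after 2 divisions, so the expansion has 2 partial quotients, read off in order.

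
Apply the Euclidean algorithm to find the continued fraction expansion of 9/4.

[2; 4]

Run the Euclidean algorithm on 9 and 4; the successive quotients are the partial quotients a_0, a_1, ... (each step inverts the fractional part left over by the previous one):
  9 = 2*4 + 1, so a_0 = 2.
  4 = 4*1 + 0, so a_1 = 4.
The remainder reaches 0 after 2 divisions, so the expansion has 2 partial quotients, read off in order.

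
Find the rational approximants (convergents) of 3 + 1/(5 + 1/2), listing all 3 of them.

Using the convergent recurrence p_i = a_i*p_{i-1} + p_{i-2}, q_i = a_i*q_{i-1} + q_{i-2} with p_{-2}=0, p_{-1}=1, q_{-2}=1, q_{-1}=0:
  i=0: a_0=3, p_0 = 3*1 + 0 = 3, q_0 = 3*0 + 1 = 1.
  i=1: a_1=5, p_1 = 5*3 + 1 = 16, q_1 = 5*1 + 0 = 5.
  i=2: a_2=2, p_2 = 2*16 + 3 = 35, q_2 = 2*5 + 1 = 11.

3/1, 16/5, 35/11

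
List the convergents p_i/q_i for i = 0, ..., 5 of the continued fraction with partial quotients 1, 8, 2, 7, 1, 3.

1/1, 9/8, 19/17, 142/127, 161/144, 625/559

Using the convergent recurrence p_i = a_i*p_{i-1} + p_{i-2}, q_i = a_i*q_{i-1} + q_{i-2} with p_{-2}=0, p_{-1}=1, q_{-2}=1, q_{-1}=0:
  i=0: a_0=1, p_0 = 1*1 + 0 = 1, q_0 = 1*0 + 1 = 1.
  i=1: a_1=8, p_1 = 8*1 + 1 = 9, q_1 = 8*1 + 0 = 8.
  i=2: a_2=2, p_2 = 2*9 + 1 = 19, q_2 = 2*8 + 1 = 17.
  i=3: a_3=7, p_3 = 7*19 + 9 = 142, q_3 = 7*17 + 8 = 127.
  i=4: a_4=1, p_4 = 1*142 + 19 = 161, q_4 = 1*127 + 17 = 144.
  i=5: a_5=3, p_5 = 3*161 + 142 = 625, q_5 = 3*144 + 127 = 559.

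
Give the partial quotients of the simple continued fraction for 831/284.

Run the Euclidean algorithm on 831 and 284; the successive quotients are the partial quotients a_0, a_1, ... (each step inverts the fractional part left over by the previous one):
  831 = 2*284 + 263, so a_0 = 2.
  284 = 1*263 + 21, so a_1 = 1.
  263 = 12*21 + 11, so a_2 = 12.
  21 = 1*11 + 10, so a_3 = 1.
  11 = 1*10 + 1, so a_4 = 1.
  10 = 10*1 + 0, so a_5 = 10.
The remainder reaches 0 after 6 divisions, so the expansion has 6 partial quotients, read off in order.

[2; 1, 12, 1, 1, 10]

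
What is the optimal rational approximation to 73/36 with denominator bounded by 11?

2/1

Expand x = 73/36 as a continued fraction with the Euclidean algorithm:
  73 = 2*36 + 1, so a_0 = 2.
  36 = 36*1 + 0, so a_1 = 36.
so x = [2; 36].
Convergents (p_i = a_i*p_{i-1} + p_{i-2}, q_i = a_i*q_{i-1} + q_{i-2} with p_{-2}=0, p_{-1}=1, q_{-2}=1, q_{-1}=0), until the denominator exceeds 11:
  i=0: a_0=2, p_0 = 2*1 + 0 = 2, q_0 = 2*0 + 1 = 1.
  i=1: a_1=36, p_1 = 36*2 + 1 = 73, q_1 = 36*1 + 0 = 36.
q_1 = 36 > 11, so the last convergent with denominator <= 11 is p_0/q_0 = 2/1.
The closest fraction with denominator <= 11 is either p_0/q_0 or the intermediate fraction (k*p_0 + p_{-1})/(k*q_0 + q_{-1}) with the largest k >= 1 whose denominator stays <= 11; these approach x as k grows, and every other convergent or intermediate fraction in range is farther away.
Largest k: floor((11 - q_{-1})/q_0) = floor((11 - 0)/1) = 11 (using the seeds p_{-1} = 1, q_{-1} = 0).
That gives (11*2 + 1)/(11*1 + 0) = 23/11.
Compare the errors: |x - 2/1| = |73*1 - 2*36|/(36*1) = 1/36, and |x - 23/11| = |73*11 - 23*36|/(36*11) = 25/396.
Cross-multiplying, 1*396 = 396 < 900 = 25*36, so 1/36 is smaller: the convergent 2/1 is closer to x than 23/11.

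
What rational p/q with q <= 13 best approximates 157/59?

Expand x = 157/59 as a continued fraction with the Euclidean algorithm:
  157 = 2*59 + 39, so a_0 = 2.
  59 = 1*39 + 20, so a_1 = 1.
  39 = 1*20 + 19, so a_2 = 1.
  20 = 1*19 + 1, so a_3 = 1.
  19 = 19*1 + 0, so a_4 = 19.
so x = [2; 1, 1, 1, 19].
Convergents (p_i = a_i*p_{i-1} + p_{i-2}, q_i = a_i*q_{i-1} + q_{i-2} with p_{-2}=0, p_{-1}=1, q_{-2}=1, q_{-1}=0), until the denominator exceeds 13:
  i=0: a_0=2, p_0 = 2*1 + 0 = 2, q_0 = 2*0 + 1 = 1.
  i=1: a_1=1, p_1 = 1*2 + 1 = 3, q_1 = 1*1 + 0 = 1.
  i=2: a_2=1, p_2 = 1*3 + 2 = 5, q_2 = 1*1 + 1 = 2.
  i=3: a_3=1, p_3 = 1*5 + 3 = 8, q_3 = 1*2 + 1 = 3.
  i=4: a_4=19, p_4 = 19*8 + 5 = 157, q_4 = 19*3 + 2 = 59.
q_4 = 59 > 13, so the last convergent with denominator <= 13 is p_3/q_3 = 8/3.
The closest fraction with denominator <= 13 is either p_3/q_3 or the intermediate fraction (k*p_3 + p_2)/(k*q_3 + q_2) with the largest k >= 1 whose denominator stays <= 13; these approach x as k grows, and every other convergent or intermediate fraction in range is farther away.
Largest k: floor((13 - q_2)/q_3) = floor((13 - 2)/3) = 3.
That gives (3*8 + 5)/(3*3 + 2) = 29/11.
Compare the errors: |x - 8/3| = |157*3 - 8*59|/(59*3) = 1/177, and |x - 29/11| = |157*11 - 29*59|/(59*11) = 16/649.
Cross-multiplying, 1*649 = 649 < 2832 = 16*177, so 1/177 is smaller: the convergent 8/3 is closer to x than 29/11.

8/3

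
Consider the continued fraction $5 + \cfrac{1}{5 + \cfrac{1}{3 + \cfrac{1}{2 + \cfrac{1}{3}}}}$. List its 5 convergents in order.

Using the convergent recurrence p_i = a_i*p_{i-1} + p_{i-2}, q_i = a_i*q_{i-1} + q_{i-2} with p_{-2}=0, p_{-1}=1, q_{-2}=1, q_{-1}=0:
  i=0: a_0=5, p_0 = 5*1 + 0 = 5, q_0 = 5*0 + 1 = 1.
  i=1: a_1=5, p_1 = 5*5 + 1 = 26, q_1 = 5*1 + 0 = 5.
  i=2: a_2=3, p_2 = 3*26 + 5 = 83, q_2 = 3*5 + 1 = 16.
  i=3: a_3=2, p_3 = 2*83 + 26 = 192, q_3 = 2*16 + 5 = 37.
  i=4: a_4=3, p_4 = 3*192 + 83 = 659, q_4 = 3*37 + 16 = 127.

5/1, 26/5, 83/16, 192/37, 659/127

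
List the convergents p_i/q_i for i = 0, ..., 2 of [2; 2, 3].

Using the convergent recurrence p_i = a_i*p_{i-1} + p_{i-2}, q_i = a_i*q_{i-1} + q_{i-2} with p_{-2}=0, p_{-1}=1, q_{-2}=1, q_{-1}=0:
  i=0: a_0=2, p_0 = 2*1 + 0 = 2, q_0 = 2*0 + 1 = 1.
  i=1: a_1=2, p_1 = 2*2 + 1 = 5, q_1 = 2*1 + 0 = 2.
  i=2: a_2=3, p_2 = 3*5 + 2 = 17, q_2 = 3*2 + 1 = 7.

2/1, 5/2, 17/7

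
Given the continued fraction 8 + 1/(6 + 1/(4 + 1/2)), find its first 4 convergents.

Using the convergent recurrence p_i = a_i*p_{i-1} + p_{i-2}, q_i = a_i*q_{i-1} + q_{i-2} with p_{-2}=0, p_{-1}=1, q_{-2}=1, q_{-1}=0:
  i=0: a_0=8, p_0 = 8*1 + 0 = 8, q_0 = 8*0 + 1 = 1.
  i=1: a_1=6, p_1 = 6*8 + 1 = 49, q_1 = 6*1 + 0 = 6.
  i=2: a_2=4, p_2 = 4*49 + 8 = 204, q_2 = 4*6 + 1 = 25.
  i=3: a_3=2, p_3 = 2*204 + 49 = 457, q_3 = 2*25 + 6 = 56.

8/1, 49/6, 204/25, 457/56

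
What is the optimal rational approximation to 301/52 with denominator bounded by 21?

110/19

Expand x = 301/52 as a continued fraction with the Euclidean algorithm:
  301 = 5*52 + 41, so a_0 = 5.
  52 = 1*41 + 11, so a_1 = 1.
  41 = 3*11 + 8, so a_2 = 3.
  11 = 1*8 + 3, so a_3 = 1.
  8 = 2*3 + 2, so a_4 = 2.
  3 = 1*2 + 1, so a_5 = 1.
  2 = 2*1 + 0, so a_6 = 2.
so x = [5; 1, 3, 1, 2, 1, 2].
Convergents (p_i = a_i*p_{i-1} + p_{i-2}, q_i = a_i*q_{i-1} + q_{i-2} with p_{-2}=0, p_{-1}=1, q_{-2}=1, q_{-1}=0), until the denominator exceeds 21:
  i=0: a_0=5, p_0 = 5*1 + 0 = 5, q_0 = 5*0 + 1 = 1.
  i=1: a_1=1, p_1 = 1*5 + 1 = 6, q_1 = 1*1 + 0 = 1.
  i=2: a_2=3, p_2 = 3*6 + 5 = 23, q_2 = 3*1 + 1 = 4.
  i=3: a_3=1, p_3 = 1*23 + 6 = 29, q_3 = 1*4 + 1 = 5.
  i=4: a_4=2, p_4 = 2*29 + 23 = 81, q_4 = 2*5 + 4 = 14.
  i=5: a_5=1, p_5 = 1*81 + 29 = 110, q_5 = 1*14 + 5 = 19.
  i=6: a_6=2, p_6 = 2*110 + 81 = 301, q_6 = 2*19 + 14 = 52.
q_6 = 52 > 21, so the last convergent with denominator <= 21 is p_5/q_5 = 110/19.
The closest fraction with denominator <= 21 is either p_5/q_5 or the intermediate fraction (k*p_5 + p_4)/(k*q_5 + q_4) with the largest k >= 1 whose denominator stays <= 21; these approach x as k grows, and every other convergent or intermediate fraction in range is farther away.
Largest k: floor((21 - q_4)/q_5) = floor((21 - 14)/19) = 0.
Since k = 0, no intermediate fraction beyond p_5/q_5 has denominator <= 21, so the convergent 110/19 is the closest (its error is |301*19 - 110*52|/(52*19) = 1/988).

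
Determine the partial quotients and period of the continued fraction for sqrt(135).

Write x_i = (sqrt(135) + m_i)/d_i with (m_0, d_0) = (0, 1). a_0 = floor(sqrt(135)) = 11, since 11^2 = 121 <= 135 < 144 = 12^2.
Iterate m_{i+1} = d_i*a_i - m_i, d_{i+1} = (135 - m_{i+1}^2)/d_i, a_{i+1} = floor((a_0 + m_{i+1})/d_{i+1}):
  m_1 = 1*11 - 0 = 11, d_1 = (135 - 11^2)/1 = 14/1 = 14, a_1 = floor((11 + 11)/14) = 1.
  m_2 = 14*1 - 11 = 3, d_2 = (135 - 3^2)/14 = 126/14 = 9, a_2 = floor((11 + 3)/9) = 1.
  m_3 = 9*1 - 3 = 6, d_3 = (135 - 6^2)/9 = 99/9 = 11, a_3 = floor((11 + 6)/11) = 1.
  m_4 = 11*1 - 6 = 5, d_4 = (135 - 5^2)/11 = 110/11 = 10, a_4 = floor((11 + 5)/10) = 1.
  m_5 = 10*1 - 5 = 5, d_5 = (135 - 5^2)/10 = 110/10 = 11, a_5 = floor((11 + 5)/11) = 1.
  m_6 = 11*1 - 5 = 6, d_6 = (135 - 6^2)/11 = 99/11 = 9, a_6 = floor((11 + 6)/9) = 1.
  m_7 = 9*1 - 6 = 3, d_7 = (135 - 3^2)/9 = 126/9 = 14, a_7 = floor((11 + 3)/14) = 1.
  m_8 = 14*1 - 3 = 11, d_8 = (135 - 11^2)/14 = 14/14 = 1, a_8 = floor((11 + 11)/1) = 22.
  m_9 = 1*22 - 11 = 11, d_9 = (135 - 11^2)/1 = 14/1 = 14: (m_9, d_9) = (m_1, d_1) = (11, 14), so from here the quotients repeat a_1, ..., a_8; the period length is 8.
Hence the expansion of sqrt(135) is a_0 = 11 followed by the repeating block 1, 1, 1, 1, 1, 1, 1, 22 (period 8).

[11; (1, 1, 1, 1, 1, 1, 1, 22)]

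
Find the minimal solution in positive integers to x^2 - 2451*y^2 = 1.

First expand sqrt(2451) as a continued fraction. With x_i = (sqrt(2451) + m_i)/d_i and (m_0, d_0) = (0, 1): a_0 = floor(sqrt(2451)) = 49, since 49^2 = 2401 <= 2451 < 2500 = 50^2.
Iterate m_{i+1} = d_i*a_i - m_i, d_{i+1} = (2451 - m_{i+1}^2)/d_i, a_{i+1} = floor((a_0 + m_{i+1})/d_{i+1}):
  m_1 = 1*49 - 0 = 49, d_1 = (2451 - 49^2)/1 = 50/1 = 50, a_1 = floor((49 + 49)/50) = 1.
  m_2 = 50*1 - 49 = 1, d_2 = (2451 - 1^2)/50 = 2450/50 = 49, a_2 = floor((49 + 1)/49) = 1.
  m_3 = 49*1 - 1 = 48, d_3 = (2451 - 48^2)/49 = 147/49 = 3, a_3 = floor((49 + 48)/3) = 32.
  m_4 = 3*32 - 48 = 48, d_4 = (2451 - 48^2)/3 = 147/3 = 49, a_4 = floor((49 + 48)/49) = 1.
  m_5 = 49*1 - 48 = 1, d_5 = (2451 - 1^2)/49 = 2450/49 = 50, a_5 = floor((49 + 1)/50) = 1.
  m_6 = 50*1 - 1 = 49, d_6 = (2451 - 49^2)/50 = 50/50 = 1, a_6 = floor((49 + 49)/1) = 98.
  m_7 = 1*98 - 49 = 49, d_7 = (2451 - 49^2)/1 = 50/1 = 50: (m_7, d_7) = (m_1, d_1) = (49, 50), so from here the quotients repeat a_1, ..., a_6; the period length is 6.
So sqrt(2451) = [49; (1, 1, 32, 1, 1, 98)] with period length k = 6.
k is even, so the fundamental solution of x^2 - 2451y^2 = 1 is (p_{k-1}, q_{k-1}) = (p_5, q_5); compute convergents through index 5.
Convergents (p_i = a_i*p_{i-1} + p_{i-2}, q_i = a_i*q_{i-1} + q_{i-2} with p_{-2}=0, p_{-1}=1, q_{-2}=1, q_{-1}=0):
  i=0: a_0=49, p_0 = 49*1 + 0 = 49, q_0 = 49*0 + 1 = 1.
  i=1: a_1=1, p_1 = 1*49 + 1 = 50, q_1 = 1*1 + 0 = 1.
  i=2: a_2=1, p_2 = 1*50 + 49 = 99, q_2 = 1*1 + 1 = 2.
  i=3: a_3=32, p_3 = 32*99 + 50 = 3218, q_3 = 32*2 + 1 = 65.
  i=4: a_4=1, p_4 = 1*3218 + 99 = 3317, q_4 = 1*65 + 2 = 67.
  i=5: a_5=1, p_5 = 1*3317 + 3218 = 6535, q_5 = 1*67 + 65 = 132.
Check: 6535^2 - 2451*132^2 = 42706225 - 42706224 = 1, so (x, y) = (6535, 132) solves the equation, and by the theorem it is the least positive solution.

(x, y) = (6535, 132)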